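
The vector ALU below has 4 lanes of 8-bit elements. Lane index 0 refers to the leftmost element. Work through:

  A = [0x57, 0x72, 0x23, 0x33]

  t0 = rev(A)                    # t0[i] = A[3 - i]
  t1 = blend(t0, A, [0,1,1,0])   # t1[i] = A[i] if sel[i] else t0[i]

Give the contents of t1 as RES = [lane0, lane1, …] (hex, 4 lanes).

RES = [ 0x33  0x72  0x23  0x57 ]

t0 = [0x33, 0x23, 0x72, 0x57]
t1 = [0x33, 0x72, 0x23, 0x57]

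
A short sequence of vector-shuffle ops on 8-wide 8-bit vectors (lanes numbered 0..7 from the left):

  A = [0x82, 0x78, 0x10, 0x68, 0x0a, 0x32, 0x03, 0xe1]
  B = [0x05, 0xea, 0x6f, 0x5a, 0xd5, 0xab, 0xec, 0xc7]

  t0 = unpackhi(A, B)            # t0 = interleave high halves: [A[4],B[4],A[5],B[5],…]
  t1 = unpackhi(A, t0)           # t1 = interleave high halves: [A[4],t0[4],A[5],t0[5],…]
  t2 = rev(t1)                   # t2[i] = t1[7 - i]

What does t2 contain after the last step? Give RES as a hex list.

RES = [0xc7, 0xe1, 0xe1, 0x03, 0xec, 0x32, 0x03, 0x0a]

→ t0 |0a|d5|32|ab|03|ec|e1|c7|
→ t1 |0a|03|32|ec|03|e1|e1|c7|
→ t2 |c7|e1|e1|03|ec|32|03|0a|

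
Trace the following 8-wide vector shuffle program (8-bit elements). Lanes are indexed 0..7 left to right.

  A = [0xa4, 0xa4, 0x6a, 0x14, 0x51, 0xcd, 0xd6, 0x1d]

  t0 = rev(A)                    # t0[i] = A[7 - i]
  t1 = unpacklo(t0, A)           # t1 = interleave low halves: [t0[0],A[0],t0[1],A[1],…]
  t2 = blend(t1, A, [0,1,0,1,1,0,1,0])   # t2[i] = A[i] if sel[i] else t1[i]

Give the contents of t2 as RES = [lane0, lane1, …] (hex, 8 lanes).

→ t0 |1d|d6|cd|51|14|6a|a4|a4|
→ t1 |1d|a4|d6|a4|cd|6a|51|14|
→ t2 |1d|a4|d6|14|51|6a|d6|14|

RES = [ 0x1d  0xa4  0xd6  0x14  0x51  0x6a  0xd6  0x14 ]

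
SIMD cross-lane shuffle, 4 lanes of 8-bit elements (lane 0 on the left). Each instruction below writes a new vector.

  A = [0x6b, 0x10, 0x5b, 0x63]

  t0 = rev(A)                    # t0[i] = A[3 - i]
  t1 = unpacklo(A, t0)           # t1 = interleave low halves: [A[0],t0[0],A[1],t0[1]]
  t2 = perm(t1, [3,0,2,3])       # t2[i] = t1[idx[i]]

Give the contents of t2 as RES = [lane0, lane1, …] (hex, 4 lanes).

→ t0 |63|5b|10|6b|
→ t1 |6b|63|10|5b|
→ t2 |5b|6b|10|5b|

RES = [ 0x5b  0x6b  0x10  0x5b ]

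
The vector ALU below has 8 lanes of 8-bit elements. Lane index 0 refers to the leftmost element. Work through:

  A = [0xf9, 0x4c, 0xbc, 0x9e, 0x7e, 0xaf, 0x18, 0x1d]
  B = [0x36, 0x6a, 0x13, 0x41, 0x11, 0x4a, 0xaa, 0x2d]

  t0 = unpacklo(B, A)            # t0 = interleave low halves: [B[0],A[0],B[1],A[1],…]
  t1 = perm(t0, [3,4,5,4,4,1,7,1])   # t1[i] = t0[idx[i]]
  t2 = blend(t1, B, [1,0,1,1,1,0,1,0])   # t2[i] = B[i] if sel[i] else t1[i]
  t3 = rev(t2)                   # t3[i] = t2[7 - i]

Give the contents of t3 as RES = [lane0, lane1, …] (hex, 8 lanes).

→ t0 |36|f9|6a|4c|13|bc|41|9e|
→ t1 |4c|13|bc|13|13|f9|9e|f9|
→ t2 |36|13|13|41|11|f9|aa|f9|
→ t3 |f9|aa|f9|11|41|13|13|36|

RES = [ 0xf9  0xaa  0xf9  0x11  0x41  0x13  0x13  0x36 ]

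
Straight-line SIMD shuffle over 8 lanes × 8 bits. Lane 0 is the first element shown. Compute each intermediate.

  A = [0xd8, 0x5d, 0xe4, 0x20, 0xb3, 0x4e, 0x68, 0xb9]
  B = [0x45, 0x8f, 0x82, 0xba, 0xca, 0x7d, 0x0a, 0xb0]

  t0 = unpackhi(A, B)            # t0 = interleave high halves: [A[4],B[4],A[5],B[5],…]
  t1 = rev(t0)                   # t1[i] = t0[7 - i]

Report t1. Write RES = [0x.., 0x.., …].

RES = [ 0xb0  0xb9  0x0a  0x68  0x7d  0x4e  0xca  0xb3 ]

t0 = [0xb3, 0xca, 0x4e, 0x7d, 0x68, 0x0a, 0xb9, 0xb0]
t1 = [0xb0, 0xb9, 0x0a, 0x68, 0x7d, 0x4e, 0xca, 0xb3]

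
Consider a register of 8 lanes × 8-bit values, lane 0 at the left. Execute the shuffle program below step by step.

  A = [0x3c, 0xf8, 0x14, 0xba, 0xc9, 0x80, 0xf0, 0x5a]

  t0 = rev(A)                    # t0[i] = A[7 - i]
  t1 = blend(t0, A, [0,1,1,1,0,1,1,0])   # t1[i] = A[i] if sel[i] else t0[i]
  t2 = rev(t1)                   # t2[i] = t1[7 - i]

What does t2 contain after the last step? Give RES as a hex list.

→ t0 |5a|f0|80|c9|ba|14|f8|3c|
→ t1 |5a|f8|14|ba|ba|80|f0|3c|
→ t2 |3c|f0|80|ba|ba|14|f8|5a|

RES = [0x3c, 0xf0, 0x80, 0xba, 0xba, 0x14, 0xf8, 0x5a]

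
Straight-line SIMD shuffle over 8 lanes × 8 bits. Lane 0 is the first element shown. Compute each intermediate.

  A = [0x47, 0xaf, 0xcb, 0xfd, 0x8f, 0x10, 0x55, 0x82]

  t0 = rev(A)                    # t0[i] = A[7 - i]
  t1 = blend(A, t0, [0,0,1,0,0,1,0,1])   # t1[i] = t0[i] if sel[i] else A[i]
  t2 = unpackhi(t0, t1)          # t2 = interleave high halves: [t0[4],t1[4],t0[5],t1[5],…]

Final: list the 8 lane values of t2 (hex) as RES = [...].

  t0: 82 55 10 8f fd cb af 47
  t1: 47 af 10 fd 8f cb 55 47
  t2: fd 8f cb cb af 55 47 47

RES = [ 0xfd  0x8f  0xcb  0xcb  0xaf  0x55  0x47  0x47 ]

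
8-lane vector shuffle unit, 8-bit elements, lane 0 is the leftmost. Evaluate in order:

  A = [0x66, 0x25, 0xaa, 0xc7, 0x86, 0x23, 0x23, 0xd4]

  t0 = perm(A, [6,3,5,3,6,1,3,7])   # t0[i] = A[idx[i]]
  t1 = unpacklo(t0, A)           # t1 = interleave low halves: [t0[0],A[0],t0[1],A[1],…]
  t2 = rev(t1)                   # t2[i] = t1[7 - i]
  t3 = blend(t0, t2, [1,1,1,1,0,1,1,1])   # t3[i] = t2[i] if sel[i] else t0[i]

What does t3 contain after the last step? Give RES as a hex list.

RES = [0xc7, 0xc7, 0xaa, 0x23, 0x23, 0xc7, 0x66, 0x23]

  t0: 23 c7 23 c7 23 25 c7 d4
  t1: 23 66 c7 25 23 aa c7 c7
  t2: c7 c7 aa 23 25 c7 66 23
  t3: c7 c7 aa 23 23 c7 66 23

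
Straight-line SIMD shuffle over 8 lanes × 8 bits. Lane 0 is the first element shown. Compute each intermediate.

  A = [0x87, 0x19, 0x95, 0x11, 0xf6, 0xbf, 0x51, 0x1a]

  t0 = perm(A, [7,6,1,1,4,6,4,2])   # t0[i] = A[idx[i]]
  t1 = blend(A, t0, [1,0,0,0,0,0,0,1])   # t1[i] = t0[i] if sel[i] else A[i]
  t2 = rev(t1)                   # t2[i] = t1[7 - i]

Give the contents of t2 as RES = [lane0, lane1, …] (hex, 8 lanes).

RES = [0x95, 0x51, 0xbf, 0xf6, 0x11, 0x95, 0x19, 0x1a]

t0 = [0x1a, 0x51, 0x19, 0x19, 0xf6, 0x51, 0xf6, 0x95]
t1 = [0x1a, 0x19, 0x95, 0x11, 0xf6, 0xbf, 0x51, 0x95]
t2 = [0x95, 0x51, 0xbf, 0xf6, 0x11, 0x95, 0x19, 0x1a]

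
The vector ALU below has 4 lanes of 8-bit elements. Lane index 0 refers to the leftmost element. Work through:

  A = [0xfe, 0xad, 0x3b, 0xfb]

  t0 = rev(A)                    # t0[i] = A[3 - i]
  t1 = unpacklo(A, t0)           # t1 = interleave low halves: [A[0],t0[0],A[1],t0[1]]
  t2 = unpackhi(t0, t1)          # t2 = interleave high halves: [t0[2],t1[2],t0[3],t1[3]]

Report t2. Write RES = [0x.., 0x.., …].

RES = [ 0xad  0xad  0xfe  0x3b ]

t0 = [0xfb, 0x3b, 0xad, 0xfe]
t1 = [0xfe, 0xfb, 0xad, 0x3b]
t2 = [0xad, 0xad, 0xfe, 0x3b]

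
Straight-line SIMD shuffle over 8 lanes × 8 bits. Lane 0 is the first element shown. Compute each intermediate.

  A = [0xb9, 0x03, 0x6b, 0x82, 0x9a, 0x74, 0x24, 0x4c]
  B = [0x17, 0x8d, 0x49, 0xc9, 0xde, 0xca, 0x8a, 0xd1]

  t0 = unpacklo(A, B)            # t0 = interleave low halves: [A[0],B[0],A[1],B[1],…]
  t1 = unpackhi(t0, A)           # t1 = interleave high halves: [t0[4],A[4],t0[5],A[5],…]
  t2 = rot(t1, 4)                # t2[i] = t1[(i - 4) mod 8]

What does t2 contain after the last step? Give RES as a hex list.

t0 = [0xb9, 0x17, 0x03, 0x8d, 0x6b, 0x49, 0x82, 0xc9]
t1 = [0x6b, 0x9a, 0x49, 0x74, 0x82, 0x24, 0xc9, 0x4c]
t2 = [0x82, 0x24, 0xc9, 0x4c, 0x6b, 0x9a, 0x49, 0x74]

RES = [0x82, 0x24, 0xc9, 0x4c, 0x6b, 0x9a, 0x49, 0x74]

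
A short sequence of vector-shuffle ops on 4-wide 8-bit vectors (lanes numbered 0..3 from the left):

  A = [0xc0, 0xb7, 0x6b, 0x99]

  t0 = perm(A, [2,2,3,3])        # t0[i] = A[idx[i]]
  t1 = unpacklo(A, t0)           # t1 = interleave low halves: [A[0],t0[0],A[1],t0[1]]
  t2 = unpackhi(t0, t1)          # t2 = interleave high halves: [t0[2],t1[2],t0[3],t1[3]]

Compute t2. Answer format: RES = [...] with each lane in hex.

  t0: 6b 6b 99 99
  t1: c0 6b b7 6b
  t2: 99 b7 99 6b

RES = [0x99, 0xb7, 0x99, 0x6b]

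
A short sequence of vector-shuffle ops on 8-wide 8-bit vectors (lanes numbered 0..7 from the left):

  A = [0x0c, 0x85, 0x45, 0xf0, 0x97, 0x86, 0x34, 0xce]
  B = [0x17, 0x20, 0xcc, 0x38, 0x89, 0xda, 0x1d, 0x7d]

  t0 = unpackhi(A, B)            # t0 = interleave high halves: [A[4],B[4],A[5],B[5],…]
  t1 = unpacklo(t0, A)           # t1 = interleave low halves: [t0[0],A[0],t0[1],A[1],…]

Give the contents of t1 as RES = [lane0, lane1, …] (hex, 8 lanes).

→ t0 |97|89|86|da|34|1d|ce|7d|
→ t1 |97|0c|89|85|86|45|da|f0|

RES = [0x97, 0x0c, 0x89, 0x85, 0x86, 0x45, 0xda, 0xf0]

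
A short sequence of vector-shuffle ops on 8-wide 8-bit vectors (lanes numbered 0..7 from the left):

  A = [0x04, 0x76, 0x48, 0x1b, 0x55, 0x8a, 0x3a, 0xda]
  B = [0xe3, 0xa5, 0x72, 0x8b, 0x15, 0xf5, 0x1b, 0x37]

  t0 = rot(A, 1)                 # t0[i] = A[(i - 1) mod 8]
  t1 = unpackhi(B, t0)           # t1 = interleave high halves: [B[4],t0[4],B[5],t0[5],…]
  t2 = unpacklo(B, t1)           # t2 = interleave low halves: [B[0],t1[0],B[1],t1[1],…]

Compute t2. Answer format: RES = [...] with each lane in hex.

→ t0 |da|04|76|48|1b|55|8a|3a|
→ t1 |15|1b|f5|55|1b|8a|37|3a|
→ t2 |e3|15|a5|1b|72|f5|8b|55|

RES = [ 0xe3  0x15  0xa5  0x1b  0x72  0xf5  0x8b  0x55 ]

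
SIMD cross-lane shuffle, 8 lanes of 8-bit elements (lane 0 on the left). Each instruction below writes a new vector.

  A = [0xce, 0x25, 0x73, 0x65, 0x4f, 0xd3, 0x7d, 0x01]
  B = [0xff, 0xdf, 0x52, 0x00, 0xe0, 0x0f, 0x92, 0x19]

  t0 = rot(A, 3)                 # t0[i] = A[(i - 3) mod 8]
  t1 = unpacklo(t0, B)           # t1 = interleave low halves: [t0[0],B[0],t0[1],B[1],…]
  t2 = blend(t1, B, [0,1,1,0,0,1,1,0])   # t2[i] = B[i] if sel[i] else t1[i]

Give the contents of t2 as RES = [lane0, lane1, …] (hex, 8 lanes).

→ t0 |d3|7d|01|ce|25|73|65|4f|
→ t1 |d3|ff|7d|df|01|52|ce|00|
→ t2 |d3|df|52|df|01|0f|92|00|

RES = [0xd3, 0xdf, 0x52, 0xdf, 0x01, 0x0f, 0x92, 0x00]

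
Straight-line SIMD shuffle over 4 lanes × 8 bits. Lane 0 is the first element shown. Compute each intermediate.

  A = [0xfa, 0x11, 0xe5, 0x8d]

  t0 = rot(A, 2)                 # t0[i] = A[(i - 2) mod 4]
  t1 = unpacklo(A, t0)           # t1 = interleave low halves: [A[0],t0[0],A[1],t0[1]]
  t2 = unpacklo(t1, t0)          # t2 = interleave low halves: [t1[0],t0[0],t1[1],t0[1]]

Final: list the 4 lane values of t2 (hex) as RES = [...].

  t0: e5 8d fa 11
  t1: fa e5 11 8d
  t2: fa e5 e5 8d

RES = [ 0xfa  0xe5  0xe5  0x8d ]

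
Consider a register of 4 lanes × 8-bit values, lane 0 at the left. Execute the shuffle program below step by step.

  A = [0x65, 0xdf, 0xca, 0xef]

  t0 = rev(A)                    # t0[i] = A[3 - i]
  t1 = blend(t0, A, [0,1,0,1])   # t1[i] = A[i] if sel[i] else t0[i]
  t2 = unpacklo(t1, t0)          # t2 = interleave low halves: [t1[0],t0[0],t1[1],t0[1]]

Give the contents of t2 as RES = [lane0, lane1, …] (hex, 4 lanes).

RES = [ 0xef  0xef  0xdf  0xca ]

t0 = [0xef, 0xca, 0xdf, 0x65]
t1 = [0xef, 0xdf, 0xdf, 0xef]
t2 = [0xef, 0xef, 0xdf, 0xca]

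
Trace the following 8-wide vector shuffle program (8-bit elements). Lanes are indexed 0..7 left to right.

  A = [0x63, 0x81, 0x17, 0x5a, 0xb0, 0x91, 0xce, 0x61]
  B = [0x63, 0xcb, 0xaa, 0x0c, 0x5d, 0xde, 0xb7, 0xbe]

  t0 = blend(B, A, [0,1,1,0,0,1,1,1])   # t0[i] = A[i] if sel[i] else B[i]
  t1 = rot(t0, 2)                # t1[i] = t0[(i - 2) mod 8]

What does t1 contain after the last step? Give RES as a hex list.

RES = [ 0xce  0x61  0x63  0x81  0x17  0x0c  0x5d  0x91 ]

→ t0 |63|81|17|0c|5d|91|ce|61|
→ t1 |ce|61|63|81|17|0c|5d|91|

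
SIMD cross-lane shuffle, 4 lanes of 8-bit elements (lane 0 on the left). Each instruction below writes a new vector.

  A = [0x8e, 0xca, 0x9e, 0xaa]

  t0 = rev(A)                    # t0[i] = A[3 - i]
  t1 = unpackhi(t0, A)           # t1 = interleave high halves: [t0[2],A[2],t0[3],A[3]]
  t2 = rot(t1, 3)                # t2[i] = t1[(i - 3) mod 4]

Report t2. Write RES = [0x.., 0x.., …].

t0 = [0xaa, 0x9e, 0xca, 0x8e]
t1 = [0xca, 0x9e, 0x8e, 0xaa]
t2 = [0x9e, 0x8e, 0xaa, 0xca]

RES = [0x9e, 0x8e, 0xaa, 0xca]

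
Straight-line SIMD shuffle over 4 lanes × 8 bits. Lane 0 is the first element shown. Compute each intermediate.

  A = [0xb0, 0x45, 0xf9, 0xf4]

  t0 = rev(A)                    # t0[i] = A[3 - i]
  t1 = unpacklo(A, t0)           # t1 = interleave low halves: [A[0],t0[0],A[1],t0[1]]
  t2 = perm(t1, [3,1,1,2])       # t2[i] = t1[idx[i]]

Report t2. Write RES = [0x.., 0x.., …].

RES = [0xf9, 0xf4, 0xf4, 0x45]

→ t0 |f4|f9|45|b0|
→ t1 |b0|f4|45|f9|
→ t2 |f9|f4|f4|45|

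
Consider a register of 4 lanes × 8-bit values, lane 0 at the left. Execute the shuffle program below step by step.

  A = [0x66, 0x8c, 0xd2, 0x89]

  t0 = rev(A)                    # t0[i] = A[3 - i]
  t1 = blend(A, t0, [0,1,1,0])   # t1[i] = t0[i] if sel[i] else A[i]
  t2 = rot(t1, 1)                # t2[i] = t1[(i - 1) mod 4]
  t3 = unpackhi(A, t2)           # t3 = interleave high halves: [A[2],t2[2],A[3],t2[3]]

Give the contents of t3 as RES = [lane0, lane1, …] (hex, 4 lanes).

RES = [ 0xd2  0xd2  0x89  0x8c ]

→ t0 |89|d2|8c|66|
→ t1 |66|d2|8c|89|
→ t2 |89|66|d2|8c|
→ t3 |d2|d2|89|8c|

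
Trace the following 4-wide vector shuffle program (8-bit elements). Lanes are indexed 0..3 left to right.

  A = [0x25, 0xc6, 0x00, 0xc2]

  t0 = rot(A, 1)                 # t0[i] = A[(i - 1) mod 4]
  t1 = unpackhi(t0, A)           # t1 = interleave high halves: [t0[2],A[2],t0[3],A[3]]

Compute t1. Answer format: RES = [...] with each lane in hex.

  t0: c2 25 c6 00
  t1: c6 00 00 c2

RES = [0xc6, 0x00, 0x00, 0xc2]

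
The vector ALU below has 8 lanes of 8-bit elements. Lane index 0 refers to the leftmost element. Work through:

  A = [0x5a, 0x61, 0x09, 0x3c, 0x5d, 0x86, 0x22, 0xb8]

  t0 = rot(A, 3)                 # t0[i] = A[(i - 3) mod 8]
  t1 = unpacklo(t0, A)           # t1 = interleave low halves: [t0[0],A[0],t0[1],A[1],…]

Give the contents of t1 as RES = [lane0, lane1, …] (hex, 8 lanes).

t0 = [0x86, 0x22, 0xb8, 0x5a, 0x61, 0x09, 0x3c, 0x5d]
t1 = [0x86, 0x5a, 0x22, 0x61, 0xb8, 0x09, 0x5a, 0x3c]

RES = [0x86, 0x5a, 0x22, 0x61, 0xb8, 0x09, 0x5a, 0x3c]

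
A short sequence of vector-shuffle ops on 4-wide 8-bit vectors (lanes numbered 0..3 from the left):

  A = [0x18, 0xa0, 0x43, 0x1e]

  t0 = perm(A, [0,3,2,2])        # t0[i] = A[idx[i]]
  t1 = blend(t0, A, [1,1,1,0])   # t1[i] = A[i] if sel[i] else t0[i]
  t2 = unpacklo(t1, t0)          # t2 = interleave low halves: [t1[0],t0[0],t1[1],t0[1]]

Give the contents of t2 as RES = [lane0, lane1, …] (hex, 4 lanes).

RES = [ 0x18  0x18  0xa0  0x1e ]

  t0: 18 1e 43 43
  t1: 18 a0 43 43
  t2: 18 18 a0 1e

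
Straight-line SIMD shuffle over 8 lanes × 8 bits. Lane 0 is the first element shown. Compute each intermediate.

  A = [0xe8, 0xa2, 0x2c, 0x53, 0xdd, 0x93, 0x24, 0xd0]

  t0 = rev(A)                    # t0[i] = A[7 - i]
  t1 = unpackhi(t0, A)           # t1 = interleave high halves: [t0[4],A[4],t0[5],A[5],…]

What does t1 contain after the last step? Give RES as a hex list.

→ t0 |d0|24|93|dd|53|2c|a2|e8|
→ t1 |53|dd|2c|93|a2|24|e8|d0|

RES = [ 0x53  0xdd  0x2c  0x93  0xa2  0x24  0xe8  0xd0 ]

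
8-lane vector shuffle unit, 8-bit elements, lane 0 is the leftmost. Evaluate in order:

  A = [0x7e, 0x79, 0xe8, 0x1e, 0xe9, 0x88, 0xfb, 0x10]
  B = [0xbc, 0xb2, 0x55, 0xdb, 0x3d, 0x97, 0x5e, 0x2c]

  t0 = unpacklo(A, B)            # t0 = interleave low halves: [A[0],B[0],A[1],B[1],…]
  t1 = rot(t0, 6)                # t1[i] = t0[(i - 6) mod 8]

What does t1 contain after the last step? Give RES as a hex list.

→ t0 |7e|bc|79|b2|e8|55|1e|db|
→ t1 |79|b2|e8|55|1e|db|7e|bc|

RES = [0x79, 0xb2, 0xe8, 0x55, 0x1e, 0xdb, 0x7e, 0xbc]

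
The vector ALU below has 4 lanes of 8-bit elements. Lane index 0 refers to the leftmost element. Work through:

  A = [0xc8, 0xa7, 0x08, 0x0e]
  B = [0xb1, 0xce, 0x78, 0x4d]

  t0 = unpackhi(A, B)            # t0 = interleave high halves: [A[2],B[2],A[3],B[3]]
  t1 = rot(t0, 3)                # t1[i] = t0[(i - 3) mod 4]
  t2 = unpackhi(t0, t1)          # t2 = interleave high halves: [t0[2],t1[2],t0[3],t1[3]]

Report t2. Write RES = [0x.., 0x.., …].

RES = [0x0e, 0x4d, 0x4d, 0x08]

→ t0 |08|78|0e|4d|
→ t1 |78|0e|4d|08|
→ t2 |0e|4d|4d|08|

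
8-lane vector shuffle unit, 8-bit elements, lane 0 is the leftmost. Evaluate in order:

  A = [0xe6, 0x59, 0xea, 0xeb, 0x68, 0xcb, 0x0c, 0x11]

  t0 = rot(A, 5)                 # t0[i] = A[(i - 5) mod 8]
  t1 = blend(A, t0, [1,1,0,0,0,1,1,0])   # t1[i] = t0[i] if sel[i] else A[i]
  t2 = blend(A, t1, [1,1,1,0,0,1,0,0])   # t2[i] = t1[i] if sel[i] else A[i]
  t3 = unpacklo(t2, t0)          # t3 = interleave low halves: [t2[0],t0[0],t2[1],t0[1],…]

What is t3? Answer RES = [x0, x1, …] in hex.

→ t0 |eb|68|cb|0c|11|e6|59|ea|
→ t1 |eb|68|ea|eb|68|e6|59|11|
→ t2 |eb|68|ea|eb|68|e6|0c|11|
→ t3 |eb|eb|68|68|ea|cb|eb|0c|

RES = [ 0xeb  0xeb  0x68  0x68  0xea  0xcb  0xeb  0x0c ]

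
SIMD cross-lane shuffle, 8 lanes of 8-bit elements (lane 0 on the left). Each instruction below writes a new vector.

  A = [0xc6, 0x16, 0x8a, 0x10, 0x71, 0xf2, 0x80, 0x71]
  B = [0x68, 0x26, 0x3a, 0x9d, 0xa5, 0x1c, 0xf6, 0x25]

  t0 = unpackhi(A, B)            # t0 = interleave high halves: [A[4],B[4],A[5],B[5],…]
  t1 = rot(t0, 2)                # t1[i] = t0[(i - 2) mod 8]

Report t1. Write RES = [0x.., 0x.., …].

  t0: 71 a5 f2 1c 80 f6 71 25
  t1: 71 25 71 a5 f2 1c 80 f6

RES = [0x71, 0x25, 0x71, 0xa5, 0xf2, 0x1c, 0x80, 0xf6]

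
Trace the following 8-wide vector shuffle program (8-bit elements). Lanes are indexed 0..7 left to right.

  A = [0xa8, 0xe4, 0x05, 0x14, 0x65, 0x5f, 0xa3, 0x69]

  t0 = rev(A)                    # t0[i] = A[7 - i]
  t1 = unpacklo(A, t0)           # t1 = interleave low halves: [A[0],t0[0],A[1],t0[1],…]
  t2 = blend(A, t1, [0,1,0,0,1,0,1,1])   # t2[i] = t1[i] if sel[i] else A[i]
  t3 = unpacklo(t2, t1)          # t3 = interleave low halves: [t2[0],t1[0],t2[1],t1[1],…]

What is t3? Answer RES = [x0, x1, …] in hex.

  t0: 69 a3 5f 65 14 05 e4 a8
  t1: a8 69 e4 a3 05 5f 14 65
  t2: a8 69 05 14 05 5f 14 65
  t3: a8 a8 69 69 05 e4 14 a3

RES = [0xa8, 0xa8, 0x69, 0x69, 0x05, 0xe4, 0x14, 0xa3]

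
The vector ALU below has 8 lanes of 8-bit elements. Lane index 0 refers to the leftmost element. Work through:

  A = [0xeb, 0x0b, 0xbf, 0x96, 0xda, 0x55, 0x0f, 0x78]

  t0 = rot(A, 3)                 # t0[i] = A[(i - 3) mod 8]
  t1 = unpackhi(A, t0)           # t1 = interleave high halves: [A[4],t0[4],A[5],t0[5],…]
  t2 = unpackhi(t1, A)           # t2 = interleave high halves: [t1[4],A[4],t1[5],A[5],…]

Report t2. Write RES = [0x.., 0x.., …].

RES = [0x0f, 0xda, 0x96, 0x55, 0x78, 0x0f, 0xda, 0x78]

  t0: 55 0f 78 eb 0b bf 96 da
  t1: da 0b 55 bf 0f 96 78 da
  t2: 0f da 96 55 78 0f da 78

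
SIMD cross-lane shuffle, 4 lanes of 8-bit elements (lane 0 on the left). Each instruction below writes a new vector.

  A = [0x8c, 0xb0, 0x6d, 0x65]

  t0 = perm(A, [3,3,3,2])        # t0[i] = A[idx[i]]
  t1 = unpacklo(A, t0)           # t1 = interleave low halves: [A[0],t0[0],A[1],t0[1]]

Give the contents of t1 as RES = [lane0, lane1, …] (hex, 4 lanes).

t0 = [0x65, 0x65, 0x65, 0x6d]
t1 = [0x8c, 0x65, 0xb0, 0x65]

RES = [ 0x8c  0x65  0xb0  0x65 ]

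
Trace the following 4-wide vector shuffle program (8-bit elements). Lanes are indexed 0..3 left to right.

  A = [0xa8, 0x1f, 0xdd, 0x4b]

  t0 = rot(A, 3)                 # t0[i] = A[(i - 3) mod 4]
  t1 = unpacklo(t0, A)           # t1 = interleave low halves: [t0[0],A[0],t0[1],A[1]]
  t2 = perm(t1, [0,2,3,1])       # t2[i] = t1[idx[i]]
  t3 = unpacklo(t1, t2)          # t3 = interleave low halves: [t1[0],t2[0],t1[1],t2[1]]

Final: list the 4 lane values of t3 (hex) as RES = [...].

  t0: 1f dd 4b a8
  t1: 1f a8 dd 1f
  t2: 1f dd 1f a8
  t3: 1f 1f a8 dd

RES = [0x1f, 0x1f, 0xa8, 0xdd]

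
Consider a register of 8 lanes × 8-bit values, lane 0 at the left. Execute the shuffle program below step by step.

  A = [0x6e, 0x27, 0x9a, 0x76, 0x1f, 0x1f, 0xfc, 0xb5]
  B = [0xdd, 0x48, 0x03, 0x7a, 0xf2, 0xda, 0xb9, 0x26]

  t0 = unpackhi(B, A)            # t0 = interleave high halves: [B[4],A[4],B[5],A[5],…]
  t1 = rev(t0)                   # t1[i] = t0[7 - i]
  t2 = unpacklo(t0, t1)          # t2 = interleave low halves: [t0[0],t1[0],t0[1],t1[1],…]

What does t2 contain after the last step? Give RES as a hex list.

  t0: f2 1f da 1f b9 fc 26 b5
  t1: b5 26 fc b9 1f da 1f f2
  t2: f2 b5 1f 26 da fc 1f b9

RES = [ 0xf2  0xb5  0x1f  0x26  0xda  0xfc  0x1f  0xb9 ]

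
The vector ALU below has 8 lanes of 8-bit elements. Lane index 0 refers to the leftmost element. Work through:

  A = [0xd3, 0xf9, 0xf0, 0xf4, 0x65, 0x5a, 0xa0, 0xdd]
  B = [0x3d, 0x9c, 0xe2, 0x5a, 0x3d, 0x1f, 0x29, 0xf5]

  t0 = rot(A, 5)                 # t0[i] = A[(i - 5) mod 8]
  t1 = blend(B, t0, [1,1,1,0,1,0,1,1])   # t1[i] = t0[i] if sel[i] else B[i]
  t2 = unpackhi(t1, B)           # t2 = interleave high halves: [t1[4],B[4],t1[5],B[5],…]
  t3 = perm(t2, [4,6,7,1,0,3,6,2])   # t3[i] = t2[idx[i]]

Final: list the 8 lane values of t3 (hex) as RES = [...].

RES = [ 0xf9  0xf0  0xf5  0x3d  0xdd  0x1f  0xf0  0x1f ]

t0 = [0xf4, 0x65, 0x5a, 0xa0, 0xdd, 0xd3, 0xf9, 0xf0]
t1 = [0xf4, 0x65, 0x5a, 0x5a, 0xdd, 0x1f, 0xf9, 0xf0]
t2 = [0xdd, 0x3d, 0x1f, 0x1f, 0xf9, 0x29, 0xf0, 0xf5]
t3 = [0xf9, 0xf0, 0xf5, 0x3d, 0xdd, 0x1f, 0xf0, 0x1f]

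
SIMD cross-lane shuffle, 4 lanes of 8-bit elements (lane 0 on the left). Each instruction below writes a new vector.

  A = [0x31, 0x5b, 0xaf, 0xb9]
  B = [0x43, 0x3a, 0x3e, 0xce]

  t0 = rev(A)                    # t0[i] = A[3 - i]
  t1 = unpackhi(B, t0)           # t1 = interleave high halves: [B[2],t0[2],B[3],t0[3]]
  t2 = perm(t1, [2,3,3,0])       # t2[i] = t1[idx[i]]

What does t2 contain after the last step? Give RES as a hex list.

t0 = [0xb9, 0xaf, 0x5b, 0x31]
t1 = [0x3e, 0x5b, 0xce, 0x31]
t2 = [0xce, 0x31, 0x31, 0x3e]

RES = [ 0xce  0x31  0x31  0x3e ]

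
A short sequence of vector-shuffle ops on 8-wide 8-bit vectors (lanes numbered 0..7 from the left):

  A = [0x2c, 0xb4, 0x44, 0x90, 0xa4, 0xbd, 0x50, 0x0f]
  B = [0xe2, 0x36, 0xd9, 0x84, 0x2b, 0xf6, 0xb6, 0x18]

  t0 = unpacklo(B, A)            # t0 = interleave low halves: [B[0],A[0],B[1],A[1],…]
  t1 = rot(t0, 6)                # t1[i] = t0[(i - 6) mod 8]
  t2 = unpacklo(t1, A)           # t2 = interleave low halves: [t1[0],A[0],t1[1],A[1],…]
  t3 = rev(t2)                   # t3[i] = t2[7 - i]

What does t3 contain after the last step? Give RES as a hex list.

RES = [0x90, 0x44, 0x44, 0xd9, 0xb4, 0xb4, 0x2c, 0x36]

t0 = [0xe2, 0x2c, 0x36, 0xb4, 0xd9, 0x44, 0x84, 0x90]
t1 = [0x36, 0xb4, 0xd9, 0x44, 0x84, 0x90, 0xe2, 0x2c]
t2 = [0x36, 0x2c, 0xb4, 0xb4, 0xd9, 0x44, 0x44, 0x90]
t3 = [0x90, 0x44, 0x44, 0xd9, 0xb4, 0xb4, 0x2c, 0x36]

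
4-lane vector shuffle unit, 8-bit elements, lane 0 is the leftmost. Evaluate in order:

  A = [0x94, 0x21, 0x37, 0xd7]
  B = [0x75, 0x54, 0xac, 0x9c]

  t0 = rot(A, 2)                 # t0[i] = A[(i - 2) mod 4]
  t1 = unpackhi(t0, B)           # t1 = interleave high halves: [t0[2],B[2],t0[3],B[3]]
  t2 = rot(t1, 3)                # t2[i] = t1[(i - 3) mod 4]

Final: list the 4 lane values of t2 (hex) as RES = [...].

  t0: 37 d7 94 21
  t1: 94 ac 21 9c
  t2: ac 21 9c 94

RES = [ 0xac  0x21  0x9c  0x94 ]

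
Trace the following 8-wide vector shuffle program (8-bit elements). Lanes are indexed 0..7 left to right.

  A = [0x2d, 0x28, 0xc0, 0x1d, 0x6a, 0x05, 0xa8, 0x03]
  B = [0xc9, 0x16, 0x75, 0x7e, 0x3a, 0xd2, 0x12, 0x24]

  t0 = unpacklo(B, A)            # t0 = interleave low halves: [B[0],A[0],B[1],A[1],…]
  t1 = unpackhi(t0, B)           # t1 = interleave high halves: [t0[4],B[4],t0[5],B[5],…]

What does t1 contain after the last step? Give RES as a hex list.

RES = [ 0x75  0x3a  0xc0  0xd2  0x7e  0x12  0x1d  0x24 ]

  t0: c9 2d 16 28 75 c0 7e 1d
  t1: 75 3a c0 d2 7e 12 1d 24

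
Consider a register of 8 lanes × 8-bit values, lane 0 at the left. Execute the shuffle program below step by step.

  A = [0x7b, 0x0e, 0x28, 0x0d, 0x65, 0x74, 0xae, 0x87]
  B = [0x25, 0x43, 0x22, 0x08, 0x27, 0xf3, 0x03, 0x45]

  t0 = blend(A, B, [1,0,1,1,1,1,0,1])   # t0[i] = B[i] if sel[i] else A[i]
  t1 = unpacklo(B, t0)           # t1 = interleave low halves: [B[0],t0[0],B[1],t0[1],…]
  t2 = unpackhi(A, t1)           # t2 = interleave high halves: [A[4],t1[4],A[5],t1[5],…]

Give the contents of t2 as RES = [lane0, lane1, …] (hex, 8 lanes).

RES = [0x65, 0x22, 0x74, 0x22, 0xae, 0x08, 0x87, 0x08]

t0 = [0x25, 0x0e, 0x22, 0x08, 0x27, 0xf3, 0xae, 0x45]
t1 = [0x25, 0x25, 0x43, 0x0e, 0x22, 0x22, 0x08, 0x08]
t2 = [0x65, 0x22, 0x74, 0x22, 0xae, 0x08, 0x87, 0x08]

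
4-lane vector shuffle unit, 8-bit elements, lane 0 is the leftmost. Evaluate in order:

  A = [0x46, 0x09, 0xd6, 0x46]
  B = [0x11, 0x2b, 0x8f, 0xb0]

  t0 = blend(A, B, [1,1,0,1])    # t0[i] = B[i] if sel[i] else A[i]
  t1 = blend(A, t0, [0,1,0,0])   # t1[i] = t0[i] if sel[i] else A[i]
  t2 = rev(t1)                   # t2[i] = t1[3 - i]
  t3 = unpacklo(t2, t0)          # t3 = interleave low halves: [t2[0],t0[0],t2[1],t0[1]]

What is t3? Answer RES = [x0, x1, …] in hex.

t0 = [0x11, 0x2b, 0xd6, 0xb0]
t1 = [0x46, 0x2b, 0xd6, 0x46]
t2 = [0x46, 0xd6, 0x2b, 0x46]
t3 = [0x46, 0x11, 0xd6, 0x2b]

RES = [0x46, 0x11, 0xd6, 0x2b]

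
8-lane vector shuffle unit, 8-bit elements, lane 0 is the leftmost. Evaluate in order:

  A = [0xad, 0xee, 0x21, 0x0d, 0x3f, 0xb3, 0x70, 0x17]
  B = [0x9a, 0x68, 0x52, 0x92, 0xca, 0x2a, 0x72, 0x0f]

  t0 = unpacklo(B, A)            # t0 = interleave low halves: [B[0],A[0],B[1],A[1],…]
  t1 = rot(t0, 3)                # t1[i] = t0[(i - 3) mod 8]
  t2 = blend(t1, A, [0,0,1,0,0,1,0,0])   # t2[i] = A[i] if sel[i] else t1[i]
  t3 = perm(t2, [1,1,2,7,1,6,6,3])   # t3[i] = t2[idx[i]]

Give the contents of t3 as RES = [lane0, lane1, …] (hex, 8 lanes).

RES = [ 0x92  0x92  0x21  0x52  0x92  0xee  0xee  0x9a ]

  t0: 9a ad 68 ee 52 21 92 0d
  t1: 21 92 0d 9a ad 68 ee 52
  t2: 21 92 21 9a ad b3 ee 52
  t3: 92 92 21 52 92 ee ee 9a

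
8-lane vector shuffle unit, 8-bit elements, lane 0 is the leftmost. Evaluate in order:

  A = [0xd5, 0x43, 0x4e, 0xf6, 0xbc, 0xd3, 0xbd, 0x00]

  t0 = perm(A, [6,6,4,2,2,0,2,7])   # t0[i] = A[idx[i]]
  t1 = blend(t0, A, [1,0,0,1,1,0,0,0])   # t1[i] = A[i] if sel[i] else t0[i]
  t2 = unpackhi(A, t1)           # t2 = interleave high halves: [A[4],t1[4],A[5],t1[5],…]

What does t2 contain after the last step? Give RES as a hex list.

RES = [0xbc, 0xbc, 0xd3, 0xd5, 0xbd, 0x4e, 0x00, 0x00]

  t0: bd bd bc 4e 4e d5 4e 00
  t1: d5 bd bc f6 bc d5 4e 00
  t2: bc bc d3 d5 bd 4e 00 00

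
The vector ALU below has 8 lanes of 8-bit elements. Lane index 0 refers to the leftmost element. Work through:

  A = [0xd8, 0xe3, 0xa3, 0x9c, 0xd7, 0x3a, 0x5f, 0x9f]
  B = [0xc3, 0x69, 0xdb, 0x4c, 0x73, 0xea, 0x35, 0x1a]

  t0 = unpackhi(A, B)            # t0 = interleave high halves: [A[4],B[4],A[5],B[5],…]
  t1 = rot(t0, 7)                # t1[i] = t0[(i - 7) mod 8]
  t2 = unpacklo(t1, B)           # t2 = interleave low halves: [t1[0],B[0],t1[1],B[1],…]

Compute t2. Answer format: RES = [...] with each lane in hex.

  t0: d7 73 3a ea 5f 35 9f 1a
  t1: 73 3a ea 5f 35 9f 1a d7
  t2: 73 c3 3a 69 ea db 5f 4c

RES = [ 0x73  0xc3  0x3a  0x69  0xea  0xdb  0x5f  0x4c ]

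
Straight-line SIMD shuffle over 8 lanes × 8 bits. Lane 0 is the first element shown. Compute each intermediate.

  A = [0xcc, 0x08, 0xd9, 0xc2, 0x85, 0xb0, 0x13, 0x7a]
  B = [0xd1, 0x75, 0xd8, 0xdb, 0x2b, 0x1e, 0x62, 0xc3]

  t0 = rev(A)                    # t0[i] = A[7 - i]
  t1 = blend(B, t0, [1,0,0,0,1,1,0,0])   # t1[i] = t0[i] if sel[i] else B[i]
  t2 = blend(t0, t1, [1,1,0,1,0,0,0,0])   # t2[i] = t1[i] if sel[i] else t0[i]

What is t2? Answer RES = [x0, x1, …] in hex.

RES = [0x7a, 0x75, 0xb0, 0xdb, 0xc2, 0xd9, 0x08, 0xcc]

→ t0 |7a|13|b0|85|c2|d9|08|cc|
→ t1 |7a|75|d8|db|c2|d9|62|c3|
→ t2 |7a|75|b0|db|c2|d9|08|cc|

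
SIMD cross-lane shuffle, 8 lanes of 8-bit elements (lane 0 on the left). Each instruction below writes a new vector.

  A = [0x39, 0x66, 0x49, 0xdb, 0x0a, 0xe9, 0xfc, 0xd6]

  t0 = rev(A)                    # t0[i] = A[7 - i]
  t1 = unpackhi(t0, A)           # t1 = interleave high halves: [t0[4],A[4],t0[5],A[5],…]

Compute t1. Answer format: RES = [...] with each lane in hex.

→ t0 |d6|fc|e9|0a|db|49|66|39|
→ t1 |db|0a|49|e9|66|fc|39|d6|

RES = [0xdb, 0x0a, 0x49, 0xe9, 0x66, 0xfc, 0x39, 0xd6]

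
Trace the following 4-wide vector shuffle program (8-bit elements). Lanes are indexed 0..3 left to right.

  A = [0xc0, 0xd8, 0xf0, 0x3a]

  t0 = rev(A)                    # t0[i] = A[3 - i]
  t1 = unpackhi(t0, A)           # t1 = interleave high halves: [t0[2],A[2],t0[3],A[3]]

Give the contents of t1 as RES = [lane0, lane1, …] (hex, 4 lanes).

t0 = [0x3a, 0xf0, 0xd8, 0xc0]
t1 = [0xd8, 0xf0, 0xc0, 0x3a]

RES = [0xd8, 0xf0, 0xc0, 0x3a]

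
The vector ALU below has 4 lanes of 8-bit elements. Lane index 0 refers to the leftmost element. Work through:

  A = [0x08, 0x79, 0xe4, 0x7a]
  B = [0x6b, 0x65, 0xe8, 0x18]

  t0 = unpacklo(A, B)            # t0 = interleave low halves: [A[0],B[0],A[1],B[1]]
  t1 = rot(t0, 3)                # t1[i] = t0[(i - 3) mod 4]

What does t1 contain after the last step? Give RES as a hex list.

RES = [ 0x6b  0x79  0x65  0x08 ]

t0 = [0x08, 0x6b, 0x79, 0x65]
t1 = [0x6b, 0x79, 0x65, 0x08]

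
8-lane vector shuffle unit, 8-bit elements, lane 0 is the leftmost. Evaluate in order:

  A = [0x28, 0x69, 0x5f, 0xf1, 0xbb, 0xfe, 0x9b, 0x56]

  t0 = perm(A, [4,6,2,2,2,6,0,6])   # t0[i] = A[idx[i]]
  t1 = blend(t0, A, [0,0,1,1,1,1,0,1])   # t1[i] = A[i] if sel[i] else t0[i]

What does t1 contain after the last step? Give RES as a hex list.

RES = [0xbb, 0x9b, 0x5f, 0xf1, 0xbb, 0xfe, 0x28, 0x56]

t0 = [0xbb, 0x9b, 0x5f, 0x5f, 0x5f, 0x9b, 0x28, 0x9b]
t1 = [0xbb, 0x9b, 0x5f, 0xf1, 0xbb, 0xfe, 0x28, 0x56]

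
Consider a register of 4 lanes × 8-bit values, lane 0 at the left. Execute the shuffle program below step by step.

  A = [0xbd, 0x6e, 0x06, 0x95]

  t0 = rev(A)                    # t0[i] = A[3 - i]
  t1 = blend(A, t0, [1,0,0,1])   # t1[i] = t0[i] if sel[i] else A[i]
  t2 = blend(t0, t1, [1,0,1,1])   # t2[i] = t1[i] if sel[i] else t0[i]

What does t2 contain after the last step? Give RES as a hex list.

RES = [0x95, 0x06, 0x06, 0xbd]

→ t0 |95|06|6e|bd|
→ t1 |95|6e|06|bd|
→ t2 |95|06|06|bd|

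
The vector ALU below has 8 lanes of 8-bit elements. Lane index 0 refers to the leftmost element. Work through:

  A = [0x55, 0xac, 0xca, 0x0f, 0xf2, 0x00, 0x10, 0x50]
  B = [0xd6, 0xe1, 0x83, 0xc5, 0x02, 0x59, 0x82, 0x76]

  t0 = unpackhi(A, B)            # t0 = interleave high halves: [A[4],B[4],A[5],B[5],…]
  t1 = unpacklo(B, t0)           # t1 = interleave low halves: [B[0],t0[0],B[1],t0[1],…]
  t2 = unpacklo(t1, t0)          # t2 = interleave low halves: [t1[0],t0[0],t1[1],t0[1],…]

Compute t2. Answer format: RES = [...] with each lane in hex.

t0 = [0xf2, 0x02, 0x00, 0x59, 0x10, 0x82, 0x50, 0x76]
t1 = [0xd6, 0xf2, 0xe1, 0x02, 0x83, 0x00, 0xc5, 0x59]
t2 = [0xd6, 0xf2, 0xf2, 0x02, 0xe1, 0x00, 0x02, 0x59]

RES = [0xd6, 0xf2, 0xf2, 0x02, 0xe1, 0x00, 0x02, 0x59]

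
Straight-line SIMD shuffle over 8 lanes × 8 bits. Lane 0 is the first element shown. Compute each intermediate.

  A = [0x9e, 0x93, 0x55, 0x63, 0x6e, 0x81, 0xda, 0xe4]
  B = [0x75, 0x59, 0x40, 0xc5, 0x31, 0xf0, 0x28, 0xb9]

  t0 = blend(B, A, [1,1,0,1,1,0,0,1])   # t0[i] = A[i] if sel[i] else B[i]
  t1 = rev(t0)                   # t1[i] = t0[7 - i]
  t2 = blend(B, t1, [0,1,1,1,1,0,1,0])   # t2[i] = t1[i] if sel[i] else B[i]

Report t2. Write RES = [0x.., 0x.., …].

→ t0 |9e|93|40|63|6e|f0|28|e4|
→ t1 |e4|28|f0|6e|63|40|93|9e|
→ t2 |75|28|f0|6e|63|f0|93|b9|

RES = [ 0x75  0x28  0xf0  0x6e  0x63  0xf0  0x93  0xb9 ]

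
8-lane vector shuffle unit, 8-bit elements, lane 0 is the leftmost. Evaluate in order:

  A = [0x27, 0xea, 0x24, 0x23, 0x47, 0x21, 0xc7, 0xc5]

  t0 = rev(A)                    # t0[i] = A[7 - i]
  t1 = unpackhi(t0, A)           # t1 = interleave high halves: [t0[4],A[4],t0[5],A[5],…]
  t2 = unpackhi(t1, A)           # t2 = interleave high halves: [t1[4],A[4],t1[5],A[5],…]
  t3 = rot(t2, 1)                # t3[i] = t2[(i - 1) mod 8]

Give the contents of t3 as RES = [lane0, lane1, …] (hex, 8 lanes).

t0 = [0xc5, 0xc7, 0x21, 0x47, 0x23, 0x24, 0xea, 0x27]
t1 = [0x23, 0x47, 0x24, 0x21, 0xea, 0xc7, 0x27, 0xc5]
t2 = [0xea, 0x47, 0xc7, 0x21, 0x27, 0xc7, 0xc5, 0xc5]
t3 = [0xc5, 0xea, 0x47, 0xc7, 0x21, 0x27, 0xc7, 0xc5]

RES = [0xc5, 0xea, 0x47, 0xc7, 0x21, 0x27, 0xc7, 0xc5]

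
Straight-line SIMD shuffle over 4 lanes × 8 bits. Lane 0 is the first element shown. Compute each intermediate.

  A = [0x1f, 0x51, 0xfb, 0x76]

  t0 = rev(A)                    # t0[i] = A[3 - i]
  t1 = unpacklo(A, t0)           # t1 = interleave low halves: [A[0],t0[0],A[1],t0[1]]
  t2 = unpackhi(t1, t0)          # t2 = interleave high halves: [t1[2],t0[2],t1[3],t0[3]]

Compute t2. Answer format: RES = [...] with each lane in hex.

  t0: 76 fb 51 1f
  t1: 1f 76 51 fb
  t2: 51 51 fb 1f

RES = [0x51, 0x51, 0xfb, 0x1f]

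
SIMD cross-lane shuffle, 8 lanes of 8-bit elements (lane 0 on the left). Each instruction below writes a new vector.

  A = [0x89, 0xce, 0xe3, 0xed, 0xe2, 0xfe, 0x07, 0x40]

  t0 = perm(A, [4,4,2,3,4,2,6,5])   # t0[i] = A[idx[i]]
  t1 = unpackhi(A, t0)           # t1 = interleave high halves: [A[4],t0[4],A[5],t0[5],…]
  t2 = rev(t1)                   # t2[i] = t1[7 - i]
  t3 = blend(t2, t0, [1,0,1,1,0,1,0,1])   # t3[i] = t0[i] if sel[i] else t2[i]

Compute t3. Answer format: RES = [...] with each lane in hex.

→ t0 |e2|e2|e3|ed|e2|e3|07|fe|
→ t1 |e2|e2|fe|e3|07|07|40|fe|
→ t2 |fe|40|07|07|e3|fe|e2|e2|
→ t3 |e2|40|e3|ed|e3|e3|e2|fe|

RES = [ 0xe2  0x40  0xe3  0xed  0xe3  0xe3  0xe2  0xfe ]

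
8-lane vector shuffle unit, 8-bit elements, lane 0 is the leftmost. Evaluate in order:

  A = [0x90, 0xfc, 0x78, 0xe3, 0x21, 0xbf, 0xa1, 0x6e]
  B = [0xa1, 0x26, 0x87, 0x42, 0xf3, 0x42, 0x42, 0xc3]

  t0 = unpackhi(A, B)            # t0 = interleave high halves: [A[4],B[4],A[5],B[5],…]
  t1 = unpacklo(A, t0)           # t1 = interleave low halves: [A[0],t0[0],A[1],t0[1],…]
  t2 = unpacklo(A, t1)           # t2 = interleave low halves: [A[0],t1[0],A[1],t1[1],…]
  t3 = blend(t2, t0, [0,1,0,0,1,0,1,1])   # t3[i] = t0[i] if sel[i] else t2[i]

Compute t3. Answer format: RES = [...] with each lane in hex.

t0 = [0x21, 0xf3, 0xbf, 0x42, 0xa1, 0x42, 0x6e, 0xc3]
t1 = [0x90, 0x21, 0xfc, 0xf3, 0x78, 0xbf, 0xe3, 0x42]
t2 = [0x90, 0x90, 0xfc, 0x21, 0x78, 0xfc, 0xe3, 0xf3]
t3 = [0x90, 0xf3, 0xfc, 0x21, 0xa1, 0xfc, 0x6e, 0xc3]

RES = [ 0x90  0xf3  0xfc  0x21  0xa1  0xfc  0x6e  0xc3 ]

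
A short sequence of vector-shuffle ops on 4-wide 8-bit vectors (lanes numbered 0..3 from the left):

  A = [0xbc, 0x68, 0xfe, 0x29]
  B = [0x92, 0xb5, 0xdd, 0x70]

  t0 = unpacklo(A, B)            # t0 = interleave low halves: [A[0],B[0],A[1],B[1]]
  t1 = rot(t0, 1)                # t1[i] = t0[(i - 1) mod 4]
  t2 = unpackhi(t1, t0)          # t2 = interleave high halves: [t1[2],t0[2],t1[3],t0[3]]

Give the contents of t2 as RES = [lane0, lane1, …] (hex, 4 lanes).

→ t0 |bc|92|68|b5|
→ t1 |b5|bc|92|68|
→ t2 |92|68|68|b5|

RES = [ 0x92  0x68  0x68  0xb5 ]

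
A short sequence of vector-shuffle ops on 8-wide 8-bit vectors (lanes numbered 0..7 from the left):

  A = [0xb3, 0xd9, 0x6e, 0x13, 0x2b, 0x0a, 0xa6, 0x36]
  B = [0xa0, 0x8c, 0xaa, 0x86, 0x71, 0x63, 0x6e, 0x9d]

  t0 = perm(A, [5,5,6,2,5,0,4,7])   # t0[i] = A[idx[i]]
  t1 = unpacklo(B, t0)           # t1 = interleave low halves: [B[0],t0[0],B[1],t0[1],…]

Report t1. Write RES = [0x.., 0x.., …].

  t0: 0a 0a a6 6e 0a b3 2b 36
  t1: a0 0a 8c 0a aa a6 86 6e

RES = [ 0xa0  0x0a  0x8c  0x0a  0xaa  0xa6  0x86  0x6e ]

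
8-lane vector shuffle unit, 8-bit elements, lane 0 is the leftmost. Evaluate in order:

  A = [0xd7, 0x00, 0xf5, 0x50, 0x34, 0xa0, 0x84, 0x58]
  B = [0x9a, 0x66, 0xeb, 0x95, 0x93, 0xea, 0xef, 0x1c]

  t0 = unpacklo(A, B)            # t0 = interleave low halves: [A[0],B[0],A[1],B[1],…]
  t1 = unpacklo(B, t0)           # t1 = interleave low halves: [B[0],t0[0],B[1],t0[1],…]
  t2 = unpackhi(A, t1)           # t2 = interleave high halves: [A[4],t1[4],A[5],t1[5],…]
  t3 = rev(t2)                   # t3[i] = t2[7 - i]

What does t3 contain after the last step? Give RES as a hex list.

RES = [0x66, 0x58, 0x95, 0x84, 0x00, 0xa0, 0xeb, 0x34]

t0 = [0xd7, 0x9a, 0x00, 0x66, 0xf5, 0xeb, 0x50, 0x95]
t1 = [0x9a, 0xd7, 0x66, 0x9a, 0xeb, 0x00, 0x95, 0x66]
t2 = [0x34, 0xeb, 0xa0, 0x00, 0x84, 0x95, 0x58, 0x66]
t3 = [0x66, 0x58, 0x95, 0x84, 0x00, 0xa0, 0xeb, 0x34]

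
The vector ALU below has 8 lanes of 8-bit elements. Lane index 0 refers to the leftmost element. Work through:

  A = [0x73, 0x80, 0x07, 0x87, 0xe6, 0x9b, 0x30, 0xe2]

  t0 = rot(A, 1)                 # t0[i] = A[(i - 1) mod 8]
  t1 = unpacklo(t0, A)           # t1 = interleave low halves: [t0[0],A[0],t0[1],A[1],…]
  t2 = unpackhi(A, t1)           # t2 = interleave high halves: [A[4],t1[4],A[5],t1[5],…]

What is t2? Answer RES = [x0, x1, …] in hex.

RES = [ 0xe6  0x80  0x9b  0x07  0x30  0x07  0xe2  0x87 ]

→ t0 |e2|73|80|07|87|e6|9b|30|
→ t1 |e2|73|73|80|80|07|07|87|
→ t2 |e6|80|9b|07|30|07|e2|87|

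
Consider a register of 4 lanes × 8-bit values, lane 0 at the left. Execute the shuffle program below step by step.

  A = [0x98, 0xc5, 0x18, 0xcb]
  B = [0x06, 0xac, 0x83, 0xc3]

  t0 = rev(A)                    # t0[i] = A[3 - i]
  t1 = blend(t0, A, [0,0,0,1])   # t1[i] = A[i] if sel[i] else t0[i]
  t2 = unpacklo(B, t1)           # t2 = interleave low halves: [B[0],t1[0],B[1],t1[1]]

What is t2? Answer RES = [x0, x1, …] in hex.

  t0: cb 18 c5 98
  t1: cb 18 c5 cb
  t2: 06 cb ac 18

RES = [ 0x06  0xcb  0xac  0x18 ]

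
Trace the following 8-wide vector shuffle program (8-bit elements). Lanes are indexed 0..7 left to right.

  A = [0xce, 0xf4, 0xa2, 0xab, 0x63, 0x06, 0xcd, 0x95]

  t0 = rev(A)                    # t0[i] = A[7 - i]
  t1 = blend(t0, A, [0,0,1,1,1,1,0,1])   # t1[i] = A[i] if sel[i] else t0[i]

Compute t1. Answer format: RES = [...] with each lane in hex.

RES = [ 0x95  0xcd  0xa2  0xab  0x63  0x06  0xf4  0x95 ]

  t0: 95 cd 06 63 ab a2 f4 ce
  t1: 95 cd a2 ab 63 06 f4 95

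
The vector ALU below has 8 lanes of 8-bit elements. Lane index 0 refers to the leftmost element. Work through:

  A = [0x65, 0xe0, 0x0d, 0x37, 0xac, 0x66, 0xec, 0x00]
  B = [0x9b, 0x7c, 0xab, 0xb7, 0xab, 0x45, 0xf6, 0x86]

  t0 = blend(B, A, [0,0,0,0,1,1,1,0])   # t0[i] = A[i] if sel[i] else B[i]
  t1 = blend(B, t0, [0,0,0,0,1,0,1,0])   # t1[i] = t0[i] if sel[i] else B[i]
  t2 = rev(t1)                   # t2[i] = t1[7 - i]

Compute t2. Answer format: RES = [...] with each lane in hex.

  t0: 9b 7c ab b7 ac 66 ec 86
  t1: 9b 7c ab b7 ac 45 ec 86
  t2: 86 ec 45 ac b7 ab 7c 9b

RES = [0x86, 0xec, 0x45, 0xac, 0xb7, 0xab, 0x7c, 0x9b]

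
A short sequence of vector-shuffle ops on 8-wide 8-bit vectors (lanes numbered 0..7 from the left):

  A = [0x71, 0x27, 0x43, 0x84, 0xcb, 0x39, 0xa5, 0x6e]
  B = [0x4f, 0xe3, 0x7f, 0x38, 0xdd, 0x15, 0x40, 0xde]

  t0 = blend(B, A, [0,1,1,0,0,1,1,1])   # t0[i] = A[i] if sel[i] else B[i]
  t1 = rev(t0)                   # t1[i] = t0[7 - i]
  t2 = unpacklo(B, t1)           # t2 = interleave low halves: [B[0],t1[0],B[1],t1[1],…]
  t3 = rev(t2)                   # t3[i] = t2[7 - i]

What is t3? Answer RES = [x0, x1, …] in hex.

RES = [ 0xdd  0x38  0x39  0x7f  0xa5  0xe3  0x6e  0x4f ]

→ t0 |4f|27|43|38|dd|39|a5|6e|
→ t1 |6e|a5|39|dd|38|43|27|4f|
→ t2 |4f|6e|e3|a5|7f|39|38|dd|
→ t3 |dd|38|39|7f|a5|e3|6e|4f|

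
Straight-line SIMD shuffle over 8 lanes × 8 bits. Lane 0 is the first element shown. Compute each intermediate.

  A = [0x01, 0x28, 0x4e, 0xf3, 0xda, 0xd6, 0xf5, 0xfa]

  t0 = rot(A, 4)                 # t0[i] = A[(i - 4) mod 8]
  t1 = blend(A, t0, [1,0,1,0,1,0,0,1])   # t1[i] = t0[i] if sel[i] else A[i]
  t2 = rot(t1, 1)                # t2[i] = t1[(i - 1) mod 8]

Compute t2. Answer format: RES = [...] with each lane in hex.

RES = [0xf3, 0xda, 0x28, 0xf5, 0xf3, 0x01, 0xd6, 0xf5]

  t0: da d6 f5 fa 01 28 4e f3
  t1: da 28 f5 f3 01 d6 f5 f3
  t2: f3 da 28 f5 f3 01 d6 f5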